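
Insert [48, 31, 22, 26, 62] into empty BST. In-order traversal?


Insert 48: root
Insert 31: L from 48
Insert 22: L from 48 -> L from 31
Insert 26: L from 48 -> L from 31 -> R from 22
Insert 62: R from 48

In-order: [22, 26, 31, 48, 62]


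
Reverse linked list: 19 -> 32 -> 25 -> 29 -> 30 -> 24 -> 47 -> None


Step 1: curr=19, set curr.next=prev(None) | reversed so far: 19
Step 2: curr=32, set curr.next=prev(19) | reversed so far: 32 -> 19
Step 3: curr=25, set curr.next=prev(32) | reversed so far: 25 -> 32 -> 19
Step 4: curr=29, set curr.next=prev(25) | reversed so far: 29 -> 25 -> 32 -> 19
Step 5: curr=30, set curr.next=prev(29) | reversed so far: 30 -> 29 -> 25 -> 32 -> 19
Step 6: curr=24, set curr.next=prev(30) | reversed so far: 24 -> 30 -> 29 -> 25 -> 32 -> 19
Step 7: curr=47, set curr.next=prev(24) | reversed so far: 47 -> 24 -> 30 -> 29 -> 25 -> 32 -> 19

47 -> 24 -> 30 -> 29 -> 25 -> 32 -> 19 -> None


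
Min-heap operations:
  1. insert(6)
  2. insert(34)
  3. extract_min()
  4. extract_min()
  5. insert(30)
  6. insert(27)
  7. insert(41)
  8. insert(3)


insert(6) -> [6]
insert(34) -> [6, 34]
extract_min()->6, [34]
extract_min()->34, []
insert(30) -> [30]
insert(27) -> [27, 30]
insert(41) -> [27, 30, 41]
insert(3) -> [3, 27, 41, 30]

Final heap: [3, 27, 41, 30]


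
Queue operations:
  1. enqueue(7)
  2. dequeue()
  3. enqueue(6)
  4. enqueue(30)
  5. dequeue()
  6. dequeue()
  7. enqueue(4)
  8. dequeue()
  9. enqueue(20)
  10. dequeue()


enqueue(7) -> [7]
dequeue()->7, []
enqueue(6) -> [6]
enqueue(30) -> [6, 30]
dequeue()->6, [30]
dequeue()->30, []
enqueue(4) -> [4]
dequeue()->4, []
enqueue(20) -> [20]
dequeue()->20, []

Final queue: []


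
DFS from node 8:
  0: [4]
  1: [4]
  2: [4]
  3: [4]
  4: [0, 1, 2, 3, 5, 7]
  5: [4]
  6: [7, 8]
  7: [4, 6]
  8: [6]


Visit 8, push [6]
Visit 6, push [7]
Visit 7, push [4]
Visit 4, push [5, 3, 2, 1, 0]
Visit 0, push []
Visit 1, push []
Visit 2, push []
Visit 3, push []
Visit 5, push []

DFS order: [8, 6, 7, 4, 0, 1, 2, 3, 5]


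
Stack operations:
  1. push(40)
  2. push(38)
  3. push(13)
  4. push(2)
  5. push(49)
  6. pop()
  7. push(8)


push(40) -> [40]
push(38) -> [40, 38]
push(13) -> [40, 38, 13]
push(2) -> [40, 38, 13, 2]
push(49) -> [40, 38, 13, 2, 49]
pop()->49, [40, 38, 13, 2]
push(8) -> [40, 38, 13, 2, 8]

Final stack: [40, 38, 13, 2, 8]


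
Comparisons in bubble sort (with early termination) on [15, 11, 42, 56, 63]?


Algorithm: bubble sort (with early termination)
Input: [15, 11, 42, 56, 63]
Sorted: [11, 15, 42, 56, 63]

7


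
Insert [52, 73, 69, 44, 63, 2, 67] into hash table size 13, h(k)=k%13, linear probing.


Insert 52: h=0 -> slot 0
Insert 73: h=8 -> slot 8
Insert 69: h=4 -> slot 4
Insert 44: h=5 -> slot 5
Insert 63: h=11 -> slot 11
Insert 2: h=2 -> slot 2
Insert 67: h=2, 1 probes -> slot 3

Table: [52, None, 2, 67, 69, 44, None, None, 73, None, None, 63, None]


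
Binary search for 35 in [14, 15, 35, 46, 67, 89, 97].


Step 1: lo=0, hi=6, mid=3, val=46
Step 2: lo=0, hi=2, mid=1, val=15
Step 3: lo=2, hi=2, mid=2, val=35

Found at index 2


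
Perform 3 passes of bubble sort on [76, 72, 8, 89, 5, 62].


Initial: [76, 72, 8, 89, 5, 62]
Pass 1: [72, 8, 76, 5, 62, 89] (4 swaps)
Pass 2: [8, 72, 5, 62, 76, 89] (3 swaps)
Pass 3: [8, 5, 62, 72, 76, 89] (2 swaps)

After 3 passes: [8, 5, 62, 72, 76, 89]


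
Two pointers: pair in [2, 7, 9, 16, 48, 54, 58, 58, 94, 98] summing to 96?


lo=0(2)+hi=9(98)=100
lo=0(2)+hi=8(94)=96

Yes: 2+94=96


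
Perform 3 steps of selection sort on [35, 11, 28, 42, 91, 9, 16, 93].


Initial: [35, 11, 28, 42, 91, 9, 16, 93]
Step 1: min=9 at 5
  Swap: [9, 11, 28, 42, 91, 35, 16, 93]
Step 2: min=11 at 1
  Swap: [9, 11, 28, 42, 91, 35, 16, 93]
Step 3: min=16 at 6
  Swap: [9, 11, 16, 42, 91, 35, 28, 93]

After 3 steps: [9, 11, 16, 42, 91, 35, 28, 93]


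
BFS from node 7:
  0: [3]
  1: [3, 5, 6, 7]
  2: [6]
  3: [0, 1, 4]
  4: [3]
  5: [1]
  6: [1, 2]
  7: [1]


Visit 7, enqueue [1]
Visit 1, enqueue [3, 5, 6]
Visit 3, enqueue [0, 4]
Visit 5, enqueue []
Visit 6, enqueue [2]
Visit 0, enqueue []
Visit 4, enqueue []
Visit 2, enqueue []

BFS order: [7, 1, 3, 5, 6, 0, 4, 2]


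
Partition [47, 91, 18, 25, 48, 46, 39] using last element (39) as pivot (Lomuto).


Pivot: 39
  18 <= 39: swap -> [18, 91, 47, 25, 48, 46, 39]
  25 <= 39: swap -> [18, 25, 47, 91, 48, 46, 39]
Place pivot at 2: [18, 25, 39, 91, 48, 46, 47]

Partitioned: [18, 25, 39, 91, 48, 46, 47]


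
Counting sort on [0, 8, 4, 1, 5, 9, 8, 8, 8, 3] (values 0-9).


Input: [0, 8, 4, 1, 5, 9, 8, 8, 8, 3]
Counts: [1, 1, 0, 1, 1, 1, 0, 0, 4, 1]

Sorted: [0, 1, 3, 4, 5, 8, 8, 8, 8, 9]


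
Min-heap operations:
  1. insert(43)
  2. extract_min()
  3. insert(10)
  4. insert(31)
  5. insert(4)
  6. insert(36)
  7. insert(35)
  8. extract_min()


insert(43) -> [43]
extract_min()->43, []
insert(10) -> [10]
insert(31) -> [10, 31]
insert(4) -> [4, 31, 10]
insert(36) -> [4, 31, 10, 36]
insert(35) -> [4, 31, 10, 36, 35]
extract_min()->4, [10, 31, 35, 36]

Final heap: [10, 31, 35, 36]


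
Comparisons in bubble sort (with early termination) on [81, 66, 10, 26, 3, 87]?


Algorithm: bubble sort (with early termination)
Input: [81, 66, 10, 26, 3, 87]
Sorted: [3, 10, 26, 66, 81, 87]

15


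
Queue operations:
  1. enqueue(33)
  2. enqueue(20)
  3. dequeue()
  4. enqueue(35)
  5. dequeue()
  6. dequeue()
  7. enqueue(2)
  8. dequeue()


enqueue(33) -> [33]
enqueue(20) -> [33, 20]
dequeue()->33, [20]
enqueue(35) -> [20, 35]
dequeue()->20, [35]
dequeue()->35, []
enqueue(2) -> [2]
dequeue()->2, []

Final queue: []


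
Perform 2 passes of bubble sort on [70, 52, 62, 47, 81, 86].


Initial: [70, 52, 62, 47, 81, 86]
Pass 1: [52, 62, 47, 70, 81, 86] (3 swaps)
Pass 2: [52, 47, 62, 70, 81, 86] (1 swaps)

After 2 passes: [52, 47, 62, 70, 81, 86]


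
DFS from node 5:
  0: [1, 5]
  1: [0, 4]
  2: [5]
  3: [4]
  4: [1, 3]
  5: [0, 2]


Visit 5, push [2, 0]
Visit 0, push [1]
Visit 1, push [4]
Visit 4, push [3]
Visit 3, push []
Visit 2, push []

DFS order: [5, 0, 1, 4, 3, 2]


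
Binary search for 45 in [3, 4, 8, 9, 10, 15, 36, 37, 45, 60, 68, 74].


Step 1: lo=0, hi=11, mid=5, val=15
Step 2: lo=6, hi=11, mid=8, val=45

Found at index 8


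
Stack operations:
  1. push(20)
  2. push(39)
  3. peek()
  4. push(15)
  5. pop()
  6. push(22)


push(20) -> [20]
push(39) -> [20, 39]
peek()->39
push(15) -> [20, 39, 15]
pop()->15, [20, 39]
push(22) -> [20, 39, 22]

Final stack: [20, 39, 22]


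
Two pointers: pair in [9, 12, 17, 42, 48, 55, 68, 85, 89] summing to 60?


lo=0(9)+hi=8(89)=98
lo=0(9)+hi=7(85)=94
lo=0(9)+hi=6(68)=77
lo=0(9)+hi=5(55)=64
lo=0(9)+hi=4(48)=57
lo=1(12)+hi=4(48)=60

Yes: 12+48=60


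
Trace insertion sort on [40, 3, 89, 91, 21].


Initial: [40, 3, 89, 91, 21]
Insert 3: [3, 40, 89, 91, 21]
Insert 89: [3, 40, 89, 91, 21]
Insert 91: [3, 40, 89, 91, 21]
Insert 21: [3, 21, 40, 89, 91]

Sorted: [3, 21, 40, 89, 91]


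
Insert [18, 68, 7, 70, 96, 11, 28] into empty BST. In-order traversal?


Insert 18: root
Insert 68: R from 18
Insert 7: L from 18
Insert 70: R from 18 -> R from 68
Insert 96: R from 18 -> R from 68 -> R from 70
Insert 11: L from 18 -> R from 7
Insert 28: R from 18 -> L from 68

In-order: [7, 11, 18, 28, 68, 70, 96]


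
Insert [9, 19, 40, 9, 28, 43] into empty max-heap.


Insert 9: [9]
Insert 19: [19, 9]
Insert 40: [40, 9, 19]
Insert 9: [40, 9, 19, 9]
Insert 28: [40, 28, 19, 9, 9]
Insert 43: [43, 28, 40, 9, 9, 19]

Final heap: [43, 28, 40, 9, 9, 19]


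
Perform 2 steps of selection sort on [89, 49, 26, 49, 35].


Initial: [89, 49, 26, 49, 35]
Step 1: min=26 at 2
  Swap: [26, 49, 89, 49, 35]
Step 2: min=35 at 4
  Swap: [26, 35, 89, 49, 49]

After 2 steps: [26, 35, 89, 49, 49]


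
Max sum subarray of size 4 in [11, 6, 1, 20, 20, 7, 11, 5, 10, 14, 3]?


[0:4]: 38
[1:5]: 47
[2:6]: 48
[3:7]: 58
[4:8]: 43
[5:9]: 33
[6:10]: 40
[7:11]: 32

Max: 58 at [3:7]


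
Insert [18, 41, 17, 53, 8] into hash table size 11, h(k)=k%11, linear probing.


Insert 18: h=7 -> slot 7
Insert 41: h=8 -> slot 8
Insert 17: h=6 -> slot 6
Insert 53: h=9 -> slot 9
Insert 8: h=8, 2 probes -> slot 10

Table: [None, None, None, None, None, None, 17, 18, 41, 53, 8]


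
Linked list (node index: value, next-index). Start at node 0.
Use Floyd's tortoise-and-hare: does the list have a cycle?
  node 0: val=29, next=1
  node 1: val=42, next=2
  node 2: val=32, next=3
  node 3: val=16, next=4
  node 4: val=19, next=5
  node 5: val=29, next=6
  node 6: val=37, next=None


Floyd's tortoise (slow, +1) and hare (fast, +2):
  init: slow=0, fast=0
  step 1: slow=1, fast=2
  step 2: slow=2, fast=4
  step 3: slow=3, fast=6
  step 4: fast -> None, no cycle

Cycle: no


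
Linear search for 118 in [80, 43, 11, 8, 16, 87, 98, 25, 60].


i=0: 80!=118
i=1: 43!=118
i=2: 11!=118
i=3: 8!=118
i=4: 16!=118
i=5: 87!=118
i=6: 98!=118
i=7: 25!=118
i=8: 60!=118

Not found, 9 comps


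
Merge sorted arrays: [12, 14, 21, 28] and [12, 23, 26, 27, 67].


Take 12 from A
Take 12 from B
Take 14 from A
Take 21 from A
Take 23 from B
Take 26 from B
Take 27 from B
Take 28 from A

Merged: [12, 12, 14, 21, 23, 26, 27, 28, 67]


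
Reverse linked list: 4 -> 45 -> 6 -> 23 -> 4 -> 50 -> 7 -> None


Step 1: curr=4, set curr.next=prev(None) | reversed so far: 4
Step 2: curr=45, set curr.next=prev(4) | reversed so far: 45 -> 4
Step 3: curr=6, set curr.next=prev(45) | reversed so far: 6 -> 45 -> 4
Step 4: curr=23, set curr.next=prev(6) | reversed so far: 23 -> 6 -> 45 -> 4
Step 5: curr=4, set curr.next=prev(23) | reversed so far: 4 -> 23 -> 6 -> 45 -> 4
Step 6: curr=50, set curr.next=prev(4) | reversed so far: 50 -> 4 -> 23 -> 6 -> 45 -> 4
Step 7: curr=7, set curr.next=prev(50) | reversed so far: 7 -> 50 -> 4 -> 23 -> 6 -> 45 -> 4

7 -> 50 -> 4 -> 23 -> 6 -> 45 -> 4 -> None


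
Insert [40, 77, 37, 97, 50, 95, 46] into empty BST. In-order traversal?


Insert 40: root
Insert 77: R from 40
Insert 37: L from 40
Insert 97: R from 40 -> R from 77
Insert 50: R from 40 -> L from 77
Insert 95: R from 40 -> R from 77 -> L from 97
Insert 46: R from 40 -> L from 77 -> L from 50

In-order: [37, 40, 46, 50, 77, 95, 97]


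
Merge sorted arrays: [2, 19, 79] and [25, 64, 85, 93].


Take 2 from A
Take 19 from A
Take 25 from B
Take 64 from B
Take 79 from A

Merged: [2, 19, 25, 64, 79, 85, 93]


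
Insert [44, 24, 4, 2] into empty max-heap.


Insert 44: [44]
Insert 24: [44, 24]
Insert 4: [44, 24, 4]
Insert 2: [44, 24, 4, 2]

Final heap: [44, 24, 4, 2]


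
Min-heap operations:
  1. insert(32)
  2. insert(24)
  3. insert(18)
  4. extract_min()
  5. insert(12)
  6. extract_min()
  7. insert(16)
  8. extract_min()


insert(32) -> [32]
insert(24) -> [24, 32]
insert(18) -> [18, 32, 24]
extract_min()->18, [24, 32]
insert(12) -> [12, 32, 24]
extract_min()->12, [24, 32]
insert(16) -> [16, 32, 24]
extract_min()->16, [24, 32]

Final heap: [24, 32]


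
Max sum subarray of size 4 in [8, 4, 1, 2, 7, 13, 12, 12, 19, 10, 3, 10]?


[0:4]: 15
[1:5]: 14
[2:6]: 23
[3:7]: 34
[4:8]: 44
[5:9]: 56
[6:10]: 53
[7:11]: 44
[8:12]: 42

Max: 56 at [5:9]


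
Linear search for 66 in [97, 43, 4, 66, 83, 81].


i=0: 97!=66
i=1: 43!=66
i=2: 4!=66
i=3: 66==66 found!

Found at 3, 4 comps


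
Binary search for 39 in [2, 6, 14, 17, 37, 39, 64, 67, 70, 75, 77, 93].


Step 1: lo=0, hi=11, mid=5, val=39

Found at index 5


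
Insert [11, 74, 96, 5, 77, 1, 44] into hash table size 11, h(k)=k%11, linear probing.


Insert 11: h=0 -> slot 0
Insert 74: h=8 -> slot 8
Insert 96: h=8, 1 probes -> slot 9
Insert 5: h=5 -> slot 5
Insert 77: h=0, 1 probes -> slot 1
Insert 1: h=1, 1 probes -> slot 2
Insert 44: h=0, 3 probes -> slot 3

Table: [11, 77, 1, 44, None, 5, None, None, 74, 96, None]


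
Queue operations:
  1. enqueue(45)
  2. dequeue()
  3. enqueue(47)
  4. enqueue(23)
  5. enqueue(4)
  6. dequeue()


enqueue(45) -> [45]
dequeue()->45, []
enqueue(47) -> [47]
enqueue(23) -> [47, 23]
enqueue(4) -> [47, 23, 4]
dequeue()->47, [23, 4]

Final queue: [23, 4]


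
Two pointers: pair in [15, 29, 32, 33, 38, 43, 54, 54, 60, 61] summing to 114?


lo=0(15)+hi=9(61)=76
lo=1(29)+hi=9(61)=90
lo=2(32)+hi=9(61)=93
lo=3(33)+hi=9(61)=94
lo=4(38)+hi=9(61)=99
lo=5(43)+hi=9(61)=104
lo=6(54)+hi=9(61)=115
lo=6(54)+hi=8(60)=114

Yes: 54+60=114


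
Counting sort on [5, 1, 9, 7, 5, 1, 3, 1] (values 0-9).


Input: [5, 1, 9, 7, 5, 1, 3, 1]
Counts: [0, 3, 0, 1, 0, 2, 0, 1, 0, 1]

Sorted: [1, 1, 1, 3, 5, 5, 7, 9]


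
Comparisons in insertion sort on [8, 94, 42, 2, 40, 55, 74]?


Algorithm: insertion sort
Input: [8, 94, 42, 2, 40, 55, 74]
Sorted: [2, 8, 40, 42, 55, 74, 94]

13


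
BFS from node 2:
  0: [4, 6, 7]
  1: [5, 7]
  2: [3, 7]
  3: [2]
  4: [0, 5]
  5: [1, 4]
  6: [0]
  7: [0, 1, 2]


Visit 2, enqueue [3, 7]
Visit 3, enqueue []
Visit 7, enqueue [0, 1]
Visit 0, enqueue [4, 6]
Visit 1, enqueue [5]
Visit 4, enqueue []
Visit 6, enqueue []
Visit 5, enqueue []

BFS order: [2, 3, 7, 0, 1, 4, 6, 5]


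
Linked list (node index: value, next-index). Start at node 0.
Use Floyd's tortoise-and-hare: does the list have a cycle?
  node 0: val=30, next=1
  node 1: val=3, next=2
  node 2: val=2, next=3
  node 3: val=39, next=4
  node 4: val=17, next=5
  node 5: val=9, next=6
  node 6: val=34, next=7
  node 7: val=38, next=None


Floyd's tortoise (slow, +1) and hare (fast, +2):
  init: slow=0, fast=0
  step 1: slow=1, fast=2
  step 2: slow=2, fast=4
  step 3: slow=3, fast=6
  step 4: fast 6->7->None, no cycle

Cycle: no


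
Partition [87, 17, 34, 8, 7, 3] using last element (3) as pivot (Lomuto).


Pivot: 3
Place pivot at 0: [3, 17, 34, 8, 7, 87]

Partitioned: [3, 17, 34, 8, 7, 87]


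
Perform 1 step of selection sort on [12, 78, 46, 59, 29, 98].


Initial: [12, 78, 46, 59, 29, 98]
Step 1: min=12 at 0
  Swap: [12, 78, 46, 59, 29, 98]

After 1 step: [12, 78, 46, 59, 29, 98]


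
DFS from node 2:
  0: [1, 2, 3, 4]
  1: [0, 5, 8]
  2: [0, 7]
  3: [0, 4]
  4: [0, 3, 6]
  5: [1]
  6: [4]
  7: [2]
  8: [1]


Visit 2, push [7, 0]
Visit 0, push [4, 3, 1]
Visit 1, push [8, 5]
Visit 5, push []
Visit 8, push []
Visit 3, push [4]
Visit 4, push [6]
Visit 6, push []
Visit 7, push []

DFS order: [2, 0, 1, 5, 8, 3, 4, 6, 7]


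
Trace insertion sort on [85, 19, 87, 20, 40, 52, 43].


Initial: [85, 19, 87, 20, 40, 52, 43]
Insert 19: [19, 85, 87, 20, 40, 52, 43]
Insert 87: [19, 85, 87, 20, 40, 52, 43]
Insert 20: [19, 20, 85, 87, 40, 52, 43]
Insert 40: [19, 20, 40, 85, 87, 52, 43]
Insert 52: [19, 20, 40, 52, 85, 87, 43]
Insert 43: [19, 20, 40, 43, 52, 85, 87]

Sorted: [19, 20, 40, 43, 52, 85, 87]


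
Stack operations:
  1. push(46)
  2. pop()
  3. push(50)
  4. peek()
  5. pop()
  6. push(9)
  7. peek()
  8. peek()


push(46) -> [46]
pop()->46, []
push(50) -> [50]
peek()->50
pop()->50, []
push(9) -> [9]
peek()->9
peek()->9

Final stack: [9]


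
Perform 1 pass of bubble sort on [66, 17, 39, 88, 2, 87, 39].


Initial: [66, 17, 39, 88, 2, 87, 39]
Pass 1: [17, 39, 66, 2, 87, 39, 88] (5 swaps)

After 1 pass: [17, 39, 66, 2, 87, 39, 88]


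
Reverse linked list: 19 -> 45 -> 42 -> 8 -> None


Step 1: curr=19, set curr.next=prev(None) | reversed so far: 19
Step 2: curr=45, set curr.next=prev(19) | reversed so far: 45 -> 19
Step 3: curr=42, set curr.next=prev(45) | reversed so far: 42 -> 45 -> 19
Step 4: curr=8, set curr.next=prev(42) | reversed so far: 8 -> 42 -> 45 -> 19

8 -> 42 -> 45 -> 19 -> None


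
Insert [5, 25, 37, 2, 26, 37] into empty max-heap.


Insert 5: [5]
Insert 25: [25, 5]
Insert 37: [37, 5, 25]
Insert 2: [37, 5, 25, 2]
Insert 26: [37, 26, 25, 2, 5]
Insert 37: [37, 26, 37, 2, 5, 25]

Final heap: [37, 26, 37, 2, 5, 25]


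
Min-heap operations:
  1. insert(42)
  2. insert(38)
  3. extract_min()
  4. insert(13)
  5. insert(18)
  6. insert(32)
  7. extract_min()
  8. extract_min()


insert(42) -> [42]
insert(38) -> [38, 42]
extract_min()->38, [42]
insert(13) -> [13, 42]
insert(18) -> [13, 42, 18]
insert(32) -> [13, 32, 18, 42]
extract_min()->13, [18, 32, 42]
extract_min()->18, [32, 42]

Final heap: [32, 42]


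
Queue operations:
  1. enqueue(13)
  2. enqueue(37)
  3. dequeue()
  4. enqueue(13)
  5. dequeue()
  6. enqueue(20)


enqueue(13) -> [13]
enqueue(37) -> [13, 37]
dequeue()->13, [37]
enqueue(13) -> [37, 13]
dequeue()->37, [13]
enqueue(20) -> [13, 20]

Final queue: [13, 20]


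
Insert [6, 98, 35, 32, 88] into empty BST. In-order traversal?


Insert 6: root
Insert 98: R from 6
Insert 35: R from 6 -> L from 98
Insert 32: R from 6 -> L from 98 -> L from 35
Insert 88: R from 6 -> L from 98 -> R from 35

In-order: [6, 32, 35, 88, 98]


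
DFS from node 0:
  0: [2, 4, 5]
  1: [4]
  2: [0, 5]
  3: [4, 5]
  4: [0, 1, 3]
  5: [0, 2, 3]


Visit 0, push [5, 4, 2]
Visit 2, push [5]
Visit 5, push [3]
Visit 3, push [4]
Visit 4, push [1]
Visit 1, push []

DFS order: [0, 2, 5, 3, 4, 1]


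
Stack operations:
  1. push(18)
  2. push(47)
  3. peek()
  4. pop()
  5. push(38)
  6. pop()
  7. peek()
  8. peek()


push(18) -> [18]
push(47) -> [18, 47]
peek()->47
pop()->47, [18]
push(38) -> [18, 38]
pop()->38, [18]
peek()->18
peek()->18

Final stack: [18]


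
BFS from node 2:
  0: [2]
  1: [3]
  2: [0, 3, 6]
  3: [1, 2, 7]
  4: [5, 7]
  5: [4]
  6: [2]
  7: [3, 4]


Visit 2, enqueue [0, 3, 6]
Visit 0, enqueue []
Visit 3, enqueue [1, 7]
Visit 6, enqueue []
Visit 1, enqueue []
Visit 7, enqueue [4]
Visit 4, enqueue [5]
Visit 5, enqueue []

BFS order: [2, 0, 3, 6, 1, 7, 4, 5]


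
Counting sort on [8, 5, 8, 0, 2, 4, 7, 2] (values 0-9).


Input: [8, 5, 8, 0, 2, 4, 7, 2]
Counts: [1, 0, 2, 0, 1, 1, 0, 1, 2, 0]

Sorted: [0, 2, 2, 4, 5, 7, 8, 8]


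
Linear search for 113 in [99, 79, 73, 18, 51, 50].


i=0: 99!=113
i=1: 79!=113
i=2: 73!=113
i=3: 18!=113
i=4: 51!=113
i=5: 50!=113

Not found, 6 comps


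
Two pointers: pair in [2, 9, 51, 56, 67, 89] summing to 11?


lo=0(2)+hi=5(89)=91
lo=0(2)+hi=4(67)=69
lo=0(2)+hi=3(56)=58
lo=0(2)+hi=2(51)=53
lo=0(2)+hi=1(9)=11

Yes: 2+9=11


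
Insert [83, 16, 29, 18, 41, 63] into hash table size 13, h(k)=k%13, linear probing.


Insert 83: h=5 -> slot 5
Insert 16: h=3 -> slot 3
Insert 29: h=3, 1 probes -> slot 4
Insert 18: h=5, 1 probes -> slot 6
Insert 41: h=2 -> slot 2
Insert 63: h=11 -> slot 11

Table: [None, None, 41, 16, 29, 83, 18, None, None, None, None, 63, None]


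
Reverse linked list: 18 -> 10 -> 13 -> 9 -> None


Step 1: curr=18, set curr.next=prev(None) | reversed so far: 18
Step 2: curr=10, set curr.next=prev(18) | reversed so far: 10 -> 18
Step 3: curr=13, set curr.next=prev(10) | reversed so far: 13 -> 10 -> 18
Step 4: curr=9, set curr.next=prev(13) | reversed so far: 9 -> 13 -> 10 -> 18

9 -> 13 -> 10 -> 18 -> None


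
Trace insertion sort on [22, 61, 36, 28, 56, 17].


Initial: [22, 61, 36, 28, 56, 17]
Insert 61: [22, 61, 36, 28, 56, 17]
Insert 36: [22, 36, 61, 28, 56, 17]
Insert 28: [22, 28, 36, 61, 56, 17]
Insert 56: [22, 28, 36, 56, 61, 17]
Insert 17: [17, 22, 28, 36, 56, 61]

Sorted: [17, 22, 28, 36, 56, 61]


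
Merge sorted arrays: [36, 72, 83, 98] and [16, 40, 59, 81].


Take 16 from B
Take 36 from A
Take 40 from B
Take 59 from B
Take 72 from A
Take 81 from B

Merged: [16, 36, 40, 59, 72, 81, 83, 98]


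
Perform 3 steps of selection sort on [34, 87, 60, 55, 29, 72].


Initial: [34, 87, 60, 55, 29, 72]
Step 1: min=29 at 4
  Swap: [29, 87, 60, 55, 34, 72]
Step 2: min=34 at 4
  Swap: [29, 34, 60, 55, 87, 72]
Step 3: min=55 at 3
  Swap: [29, 34, 55, 60, 87, 72]

After 3 steps: [29, 34, 55, 60, 87, 72]


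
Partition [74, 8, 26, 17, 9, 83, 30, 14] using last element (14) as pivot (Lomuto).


Pivot: 14
  8 <= 14: swap -> [8, 74, 26, 17, 9, 83, 30, 14]
  9 <= 14: swap -> [8, 9, 26, 17, 74, 83, 30, 14]
Place pivot at 2: [8, 9, 14, 17, 74, 83, 30, 26]

Partitioned: [8, 9, 14, 17, 74, 83, 30, 26]


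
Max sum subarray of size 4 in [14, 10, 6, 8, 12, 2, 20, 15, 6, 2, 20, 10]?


[0:4]: 38
[1:5]: 36
[2:6]: 28
[3:7]: 42
[4:8]: 49
[5:9]: 43
[6:10]: 43
[7:11]: 43
[8:12]: 38

Max: 49 at [4:8]


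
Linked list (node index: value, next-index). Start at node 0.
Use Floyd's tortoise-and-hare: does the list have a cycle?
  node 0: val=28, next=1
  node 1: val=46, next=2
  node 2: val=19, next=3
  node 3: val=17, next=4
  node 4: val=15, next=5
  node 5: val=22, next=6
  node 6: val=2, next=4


Floyd's tortoise (slow, +1) and hare (fast, +2):
  init: slow=0, fast=0
  step 1: slow=1, fast=2
  step 2: slow=2, fast=4
  step 3: slow=3, fast=6
  step 4: slow=4, fast=5
  step 5: slow=5, fast=4
  step 6: slow=6, fast=6
  slow == fast at node 6: cycle detected

Cycle: yes


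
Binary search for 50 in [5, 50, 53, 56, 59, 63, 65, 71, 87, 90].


Step 1: lo=0, hi=9, mid=4, val=59
Step 2: lo=0, hi=3, mid=1, val=50

Found at index 1


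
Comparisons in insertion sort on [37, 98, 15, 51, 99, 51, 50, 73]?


Algorithm: insertion sort
Input: [37, 98, 15, 51, 99, 51, 50, 73]
Sorted: [15, 37, 50, 51, 51, 73, 98, 99]

17


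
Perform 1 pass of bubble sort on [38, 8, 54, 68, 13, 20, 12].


Initial: [38, 8, 54, 68, 13, 20, 12]
Pass 1: [8, 38, 54, 13, 20, 12, 68] (4 swaps)

After 1 pass: [8, 38, 54, 13, 20, 12, 68]


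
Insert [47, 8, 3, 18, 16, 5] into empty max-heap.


Insert 47: [47]
Insert 8: [47, 8]
Insert 3: [47, 8, 3]
Insert 18: [47, 18, 3, 8]
Insert 16: [47, 18, 3, 8, 16]
Insert 5: [47, 18, 5, 8, 16, 3]

Final heap: [47, 18, 5, 8, 16, 3]


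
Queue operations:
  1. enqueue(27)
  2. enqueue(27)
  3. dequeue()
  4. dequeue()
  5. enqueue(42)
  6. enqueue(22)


enqueue(27) -> [27]
enqueue(27) -> [27, 27]
dequeue()->27, [27]
dequeue()->27, []
enqueue(42) -> [42]
enqueue(22) -> [42, 22]

Final queue: [42, 22]


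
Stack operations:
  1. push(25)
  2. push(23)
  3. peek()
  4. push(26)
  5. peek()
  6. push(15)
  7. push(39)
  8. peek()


push(25) -> [25]
push(23) -> [25, 23]
peek()->23
push(26) -> [25, 23, 26]
peek()->26
push(15) -> [25, 23, 26, 15]
push(39) -> [25, 23, 26, 15, 39]
peek()->39

Final stack: [25, 23, 26, 15, 39]


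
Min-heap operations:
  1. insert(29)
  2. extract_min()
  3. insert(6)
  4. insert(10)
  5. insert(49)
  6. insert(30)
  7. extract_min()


insert(29) -> [29]
extract_min()->29, []
insert(6) -> [6]
insert(10) -> [6, 10]
insert(49) -> [6, 10, 49]
insert(30) -> [6, 10, 49, 30]
extract_min()->6, [10, 30, 49]

Final heap: [10, 30, 49]


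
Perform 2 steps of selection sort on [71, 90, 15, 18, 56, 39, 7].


Initial: [71, 90, 15, 18, 56, 39, 7]
Step 1: min=7 at 6
  Swap: [7, 90, 15, 18, 56, 39, 71]
Step 2: min=15 at 2
  Swap: [7, 15, 90, 18, 56, 39, 71]

After 2 steps: [7, 15, 90, 18, 56, 39, 71]


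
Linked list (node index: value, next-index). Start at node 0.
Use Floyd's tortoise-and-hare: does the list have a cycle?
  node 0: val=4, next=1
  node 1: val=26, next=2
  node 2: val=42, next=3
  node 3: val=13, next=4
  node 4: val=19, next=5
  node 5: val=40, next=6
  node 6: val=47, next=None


Floyd's tortoise (slow, +1) and hare (fast, +2):
  init: slow=0, fast=0
  step 1: slow=1, fast=2
  step 2: slow=2, fast=4
  step 3: slow=3, fast=6
  step 4: fast -> None, no cycle

Cycle: no


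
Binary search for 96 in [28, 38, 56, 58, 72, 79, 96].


Step 1: lo=0, hi=6, mid=3, val=58
Step 2: lo=4, hi=6, mid=5, val=79
Step 3: lo=6, hi=6, mid=6, val=96

Found at index 6


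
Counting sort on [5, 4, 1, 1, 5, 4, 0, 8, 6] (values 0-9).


Input: [5, 4, 1, 1, 5, 4, 0, 8, 6]
Counts: [1, 2, 0, 0, 2, 2, 1, 0, 1, 0]

Sorted: [0, 1, 1, 4, 4, 5, 5, 6, 8]


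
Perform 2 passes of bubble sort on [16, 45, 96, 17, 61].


Initial: [16, 45, 96, 17, 61]
Pass 1: [16, 45, 17, 61, 96] (2 swaps)
Pass 2: [16, 17, 45, 61, 96] (1 swaps)

After 2 passes: [16, 17, 45, 61, 96]


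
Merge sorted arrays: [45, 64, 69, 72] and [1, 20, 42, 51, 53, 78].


Take 1 from B
Take 20 from B
Take 42 from B
Take 45 from A
Take 51 from B
Take 53 from B
Take 64 from A
Take 69 from A
Take 72 from A

Merged: [1, 20, 42, 45, 51, 53, 64, 69, 72, 78]


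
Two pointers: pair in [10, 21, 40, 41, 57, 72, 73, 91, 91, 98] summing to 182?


lo=0(10)+hi=9(98)=108
lo=1(21)+hi=9(98)=119
lo=2(40)+hi=9(98)=138
lo=3(41)+hi=9(98)=139
lo=4(57)+hi=9(98)=155
lo=5(72)+hi=9(98)=170
lo=6(73)+hi=9(98)=171
lo=7(91)+hi=9(98)=189
lo=7(91)+hi=8(91)=182

Yes: 91+91=182


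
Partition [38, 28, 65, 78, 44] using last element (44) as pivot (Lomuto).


Pivot: 44
  38 <= 44: advance i (no swap)
  28 <= 44: advance i (no swap)
Place pivot at 2: [38, 28, 44, 78, 65]

Partitioned: [38, 28, 44, 78, 65]


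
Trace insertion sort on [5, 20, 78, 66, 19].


Initial: [5, 20, 78, 66, 19]
Insert 20: [5, 20, 78, 66, 19]
Insert 78: [5, 20, 78, 66, 19]
Insert 66: [5, 20, 66, 78, 19]
Insert 19: [5, 19, 20, 66, 78]

Sorted: [5, 19, 20, 66, 78]


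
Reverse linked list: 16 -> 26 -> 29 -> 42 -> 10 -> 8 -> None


Step 1: curr=16, set curr.next=prev(None) | reversed so far: 16
Step 2: curr=26, set curr.next=prev(16) | reversed so far: 26 -> 16
Step 3: curr=29, set curr.next=prev(26) | reversed so far: 29 -> 26 -> 16
Step 4: curr=42, set curr.next=prev(29) | reversed so far: 42 -> 29 -> 26 -> 16
Step 5: curr=10, set curr.next=prev(42) | reversed so far: 10 -> 42 -> 29 -> 26 -> 16
Step 6: curr=8, set curr.next=prev(10) | reversed so far: 8 -> 10 -> 42 -> 29 -> 26 -> 16

8 -> 10 -> 42 -> 29 -> 26 -> 16 -> None


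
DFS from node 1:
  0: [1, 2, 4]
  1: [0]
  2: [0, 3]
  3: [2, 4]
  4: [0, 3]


Visit 1, push [0]
Visit 0, push [4, 2]
Visit 2, push [3]
Visit 3, push [4]
Visit 4, push []

DFS order: [1, 0, 2, 3, 4]


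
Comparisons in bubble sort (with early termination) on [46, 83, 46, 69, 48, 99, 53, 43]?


Algorithm: bubble sort (with early termination)
Input: [46, 83, 46, 69, 48, 99, 53, 43]
Sorted: [43, 46, 46, 48, 53, 69, 83, 99]

28


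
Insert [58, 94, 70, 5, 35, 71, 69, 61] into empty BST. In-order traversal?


Insert 58: root
Insert 94: R from 58
Insert 70: R from 58 -> L from 94
Insert 5: L from 58
Insert 35: L from 58 -> R from 5
Insert 71: R from 58 -> L from 94 -> R from 70
Insert 69: R from 58 -> L from 94 -> L from 70
Insert 61: R from 58 -> L from 94 -> L from 70 -> L from 69

In-order: [5, 35, 58, 61, 69, 70, 71, 94]


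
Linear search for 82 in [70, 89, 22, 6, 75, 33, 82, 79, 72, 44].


i=0: 70!=82
i=1: 89!=82
i=2: 22!=82
i=3: 6!=82
i=4: 75!=82
i=5: 33!=82
i=6: 82==82 found!

Found at 6, 7 comps


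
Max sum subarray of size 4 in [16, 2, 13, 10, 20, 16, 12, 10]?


[0:4]: 41
[1:5]: 45
[2:6]: 59
[3:7]: 58
[4:8]: 58

Max: 59 at [2:6]


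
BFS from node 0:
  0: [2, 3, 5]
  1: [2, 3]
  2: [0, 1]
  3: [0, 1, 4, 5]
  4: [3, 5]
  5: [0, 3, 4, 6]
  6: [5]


Visit 0, enqueue [2, 3, 5]
Visit 2, enqueue [1]
Visit 3, enqueue [4]
Visit 5, enqueue [6]
Visit 1, enqueue []
Visit 4, enqueue []
Visit 6, enqueue []

BFS order: [0, 2, 3, 5, 1, 4, 6]


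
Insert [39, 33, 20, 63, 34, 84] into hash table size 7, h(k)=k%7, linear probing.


Insert 39: h=4 -> slot 4
Insert 33: h=5 -> slot 5
Insert 20: h=6 -> slot 6
Insert 63: h=0 -> slot 0
Insert 34: h=6, 2 probes -> slot 1
Insert 84: h=0, 2 probes -> slot 2

Table: [63, 34, 84, None, 39, 33, 20]


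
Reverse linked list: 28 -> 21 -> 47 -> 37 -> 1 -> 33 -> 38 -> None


Step 1: curr=28, set curr.next=prev(None) | reversed so far: 28
Step 2: curr=21, set curr.next=prev(28) | reversed so far: 21 -> 28
Step 3: curr=47, set curr.next=prev(21) | reversed so far: 47 -> 21 -> 28
Step 4: curr=37, set curr.next=prev(47) | reversed so far: 37 -> 47 -> 21 -> 28
Step 5: curr=1, set curr.next=prev(37) | reversed so far: 1 -> 37 -> 47 -> 21 -> 28
Step 6: curr=33, set curr.next=prev(1) | reversed so far: 33 -> 1 -> 37 -> 47 -> 21 -> 28
Step 7: curr=38, set curr.next=prev(33) | reversed so far: 38 -> 33 -> 1 -> 37 -> 47 -> 21 -> 28

38 -> 33 -> 1 -> 37 -> 47 -> 21 -> 28 -> None


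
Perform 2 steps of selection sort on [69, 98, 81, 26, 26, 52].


Initial: [69, 98, 81, 26, 26, 52]
Step 1: min=26 at 3
  Swap: [26, 98, 81, 69, 26, 52]
Step 2: min=26 at 4
  Swap: [26, 26, 81, 69, 98, 52]

After 2 steps: [26, 26, 81, 69, 98, 52]


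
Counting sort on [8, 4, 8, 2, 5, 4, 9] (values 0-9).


Input: [8, 4, 8, 2, 5, 4, 9]
Counts: [0, 0, 1, 0, 2, 1, 0, 0, 2, 1]

Sorted: [2, 4, 4, 5, 8, 8, 9]


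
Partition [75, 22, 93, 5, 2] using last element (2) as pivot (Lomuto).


Pivot: 2
Place pivot at 0: [2, 22, 93, 5, 75]

Partitioned: [2, 22, 93, 5, 75]


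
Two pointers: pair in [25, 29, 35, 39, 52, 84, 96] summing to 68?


lo=0(25)+hi=6(96)=121
lo=0(25)+hi=5(84)=109
lo=0(25)+hi=4(52)=77
lo=0(25)+hi=3(39)=64
lo=1(29)+hi=3(39)=68

Yes: 29+39=68


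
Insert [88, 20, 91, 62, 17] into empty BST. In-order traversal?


Insert 88: root
Insert 20: L from 88
Insert 91: R from 88
Insert 62: L from 88 -> R from 20
Insert 17: L from 88 -> L from 20

In-order: [17, 20, 62, 88, 91]


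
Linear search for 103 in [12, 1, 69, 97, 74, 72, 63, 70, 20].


i=0: 12!=103
i=1: 1!=103
i=2: 69!=103
i=3: 97!=103
i=4: 74!=103
i=5: 72!=103
i=6: 63!=103
i=7: 70!=103
i=8: 20!=103

Not found, 9 comps


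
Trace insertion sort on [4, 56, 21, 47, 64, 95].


Initial: [4, 56, 21, 47, 64, 95]
Insert 56: [4, 56, 21, 47, 64, 95]
Insert 21: [4, 21, 56, 47, 64, 95]
Insert 47: [4, 21, 47, 56, 64, 95]
Insert 64: [4, 21, 47, 56, 64, 95]
Insert 95: [4, 21, 47, 56, 64, 95]

Sorted: [4, 21, 47, 56, 64, 95]


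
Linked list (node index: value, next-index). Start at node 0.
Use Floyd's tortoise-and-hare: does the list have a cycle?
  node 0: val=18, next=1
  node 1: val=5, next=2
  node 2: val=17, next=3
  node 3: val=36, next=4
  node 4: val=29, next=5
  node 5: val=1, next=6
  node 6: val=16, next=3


Floyd's tortoise (slow, +1) and hare (fast, +2):
  init: slow=0, fast=0
  step 1: slow=1, fast=2
  step 2: slow=2, fast=4
  step 3: slow=3, fast=6
  step 4: slow=4, fast=4
  slow == fast at node 4: cycle detected

Cycle: yes


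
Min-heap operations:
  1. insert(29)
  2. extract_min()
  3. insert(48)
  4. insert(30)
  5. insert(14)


insert(29) -> [29]
extract_min()->29, []
insert(48) -> [48]
insert(30) -> [30, 48]
insert(14) -> [14, 48, 30]

Final heap: [14, 48, 30]


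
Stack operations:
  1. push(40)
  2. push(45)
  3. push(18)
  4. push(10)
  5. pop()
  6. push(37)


push(40) -> [40]
push(45) -> [40, 45]
push(18) -> [40, 45, 18]
push(10) -> [40, 45, 18, 10]
pop()->10, [40, 45, 18]
push(37) -> [40, 45, 18, 37]

Final stack: [40, 45, 18, 37]


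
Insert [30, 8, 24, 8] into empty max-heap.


Insert 30: [30]
Insert 8: [30, 8]
Insert 24: [30, 8, 24]
Insert 8: [30, 8, 24, 8]

Final heap: [30, 8, 24, 8]


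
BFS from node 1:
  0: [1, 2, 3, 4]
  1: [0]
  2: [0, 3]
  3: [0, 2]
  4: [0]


Visit 1, enqueue [0]
Visit 0, enqueue [2, 3, 4]
Visit 2, enqueue []
Visit 3, enqueue []
Visit 4, enqueue []

BFS order: [1, 0, 2, 3, 4]


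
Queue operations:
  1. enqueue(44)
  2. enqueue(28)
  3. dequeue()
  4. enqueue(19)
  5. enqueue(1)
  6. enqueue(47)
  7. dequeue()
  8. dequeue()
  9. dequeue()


enqueue(44) -> [44]
enqueue(28) -> [44, 28]
dequeue()->44, [28]
enqueue(19) -> [28, 19]
enqueue(1) -> [28, 19, 1]
enqueue(47) -> [28, 19, 1, 47]
dequeue()->28, [19, 1, 47]
dequeue()->19, [1, 47]
dequeue()->1, [47]

Final queue: [47]


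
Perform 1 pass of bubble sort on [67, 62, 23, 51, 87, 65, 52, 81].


Initial: [67, 62, 23, 51, 87, 65, 52, 81]
Pass 1: [62, 23, 51, 67, 65, 52, 81, 87] (6 swaps)

After 1 pass: [62, 23, 51, 67, 65, 52, 81, 87]


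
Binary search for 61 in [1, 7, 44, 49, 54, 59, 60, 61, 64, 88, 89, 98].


Step 1: lo=0, hi=11, mid=5, val=59
Step 2: lo=6, hi=11, mid=8, val=64
Step 3: lo=6, hi=7, mid=6, val=60
Step 4: lo=7, hi=7, mid=7, val=61

Found at index 7


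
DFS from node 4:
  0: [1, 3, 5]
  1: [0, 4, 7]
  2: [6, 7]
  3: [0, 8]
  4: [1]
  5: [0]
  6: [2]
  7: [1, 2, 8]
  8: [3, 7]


Visit 4, push [1]
Visit 1, push [7, 0]
Visit 0, push [5, 3]
Visit 3, push [8]
Visit 8, push [7]
Visit 7, push [2]
Visit 2, push [6]
Visit 6, push []
Visit 5, push []

DFS order: [4, 1, 0, 3, 8, 7, 2, 6, 5]


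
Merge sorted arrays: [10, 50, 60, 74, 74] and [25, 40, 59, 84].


Take 10 from A
Take 25 from B
Take 40 from B
Take 50 from A
Take 59 from B
Take 60 from A
Take 74 from A
Take 74 from A

Merged: [10, 25, 40, 50, 59, 60, 74, 74, 84]


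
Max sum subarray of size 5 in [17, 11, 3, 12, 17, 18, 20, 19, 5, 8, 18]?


[0:5]: 60
[1:6]: 61
[2:7]: 70
[3:8]: 86
[4:9]: 79
[5:10]: 70
[6:11]: 70

Max: 86 at [3:8]


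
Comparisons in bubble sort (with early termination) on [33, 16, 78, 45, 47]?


Algorithm: bubble sort (with early termination)
Input: [33, 16, 78, 45, 47]
Sorted: [16, 33, 45, 47, 78]

7


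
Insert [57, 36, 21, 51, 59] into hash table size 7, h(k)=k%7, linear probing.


Insert 57: h=1 -> slot 1
Insert 36: h=1, 1 probes -> slot 2
Insert 21: h=0 -> slot 0
Insert 51: h=2, 1 probes -> slot 3
Insert 59: h=3, 1 probes -> slot 4

Table: [21, 57, 36, 51, 59, None, None]


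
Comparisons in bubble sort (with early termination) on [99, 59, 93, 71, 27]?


Algorithm: bubble sort (with early termination)
Input: [99, 59, 93, 71, 27]
Sorted: [27, 59, 71, 93, 99]

10


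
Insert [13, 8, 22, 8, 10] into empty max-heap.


Insert 13: [13]
Insert 8: [13, 8]
Insert 22: [22, 8, 13]
Insert 8: [22, 8, 13, 8]
Insert 10: [22, 10, 13, 8, 8]

Final heap: [22, 10, 13, 8, 8]


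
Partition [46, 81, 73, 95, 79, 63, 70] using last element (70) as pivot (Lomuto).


Pivot: 70
  46 <= 70: advance i (no swap)
  63 <= 70: swap -> [46, 63, 73, 95, 79, 81, 70]
Place pivot at 2: [46, 63, 70, 95, 79, 81, 73]

Partitioned: [46, 63, 70, 95, 79, 81, 73]


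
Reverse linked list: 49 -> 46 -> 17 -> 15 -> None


Step 1: curr=49, set curr.next=prev(None) | reversed so far: 49
Step 2: curr=46, set curr.next=prev(49) | reversed so far: 46 -> 49
Step 3: curr=17, set curr.next=prev(46) | reversed so far: 17 -> 46 -> 49
Step 4: curr=15, set curr.next=prev(17) | reversed so far: 15 -> 17 -> 46 -> 49

15 -> 17 -> 46 -> 49 -> None


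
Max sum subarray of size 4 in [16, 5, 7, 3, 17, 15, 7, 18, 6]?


[0:4]: 31
[1:5]: 32
[2:6]: 42
[3:7]: 42
[4:8]: 57
[5:9]: 46

Max: 57 at [4:8]


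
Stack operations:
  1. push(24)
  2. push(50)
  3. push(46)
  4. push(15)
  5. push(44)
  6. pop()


push(24) -> [24]
push(50) -> [24, 50]
push(46) -> [24, 50, 46]
push(15) -> [24, 50, 46, 15]
push(44) -> [24, 50, 46, 15, 44]
pop()->44, [24, 50, 46, 15]

Final stack: [24, 50, 46, 15]


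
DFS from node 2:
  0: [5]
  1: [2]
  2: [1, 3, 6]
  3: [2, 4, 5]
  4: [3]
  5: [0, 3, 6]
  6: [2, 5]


Visit 2, push [6, 3, 1]
Visit 1, push []
Visit 3, push [5, 4]
Visit 4, push []
Visit 5, push [6, 0]
Visit 0, push []
Visit 6, push []

DFS order: [2, 1, 3, 4, 5, 0, 6]


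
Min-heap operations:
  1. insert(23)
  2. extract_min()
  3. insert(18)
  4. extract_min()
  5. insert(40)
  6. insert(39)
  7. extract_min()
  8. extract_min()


insert(23) -> [23]
extract_min()->23, []
insert(18) -> [18]
extract_min()->18, []
insert(40) -> [40]
insert(39) -> [39, 40]
extract_min()->39, [40]
extract_min()->40, []

Final heap: []


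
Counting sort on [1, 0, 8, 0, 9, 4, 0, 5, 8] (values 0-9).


Input: [1, 0, 8, 0, 9, 4, 0, 5, 8]
Counts: [3, 1, 0, 0, 1, 1, 0, 0, 2, 1]

Sorted: [0, 0, 0, 1, 4, 5, 8, 8, 9]


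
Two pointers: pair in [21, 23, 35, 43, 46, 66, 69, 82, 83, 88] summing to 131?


lo=0(21)+hi=9(88)=109
lo=1(23)+hi=9(88)=111
lo=2(35)+hi=9(88)=123
lo=3(43)+hi=9(88)=131

Yes: 43+88=131


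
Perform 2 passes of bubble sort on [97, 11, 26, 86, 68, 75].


Initial: [97, 11, 26, 86, 68, 75]
Pass 1: [11, 26, 86, 68, 75, 97] (5 swaps)
Pass 2: [11, 26, 68, 75, 86, 97] (2 swaps)

After 2 passes: [11, 26, 68, 75, 86, 97]


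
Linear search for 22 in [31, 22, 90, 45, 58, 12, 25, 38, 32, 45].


i=0: 31!=22
i=1: 22==22 found!

Found at 1, 2 comps


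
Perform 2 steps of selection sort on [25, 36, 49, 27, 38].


Initial: [25, 36, 49, 27, 38]
Step 1: min=25 at 0
  Swap: [25, 36, 49, 27, 38]
Step 2: min=27 at 3
  Swap: [25, 27, 49, 36, 38]

After 2 steps: [25, 27, 49, 36, 38]


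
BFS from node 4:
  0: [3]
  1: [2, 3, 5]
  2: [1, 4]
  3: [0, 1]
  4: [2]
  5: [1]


Visit 4, enqueue [2]
Visit 2, enqueue [1]
Visit 1, enqueue [3, 5]
Visit 3, enqueue [0]
Visit 5, enqueue []
Visit 0, enqueue []

BFS order: [4, 2, 1, 3, 5, 0]


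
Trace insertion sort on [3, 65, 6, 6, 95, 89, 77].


Initial: [3, 65, 6, 6, 95, 89, 77]
Insert 65: [3, 65, 6, 6, 95, 89, 77]
Insert 6: [3, 6, 65, 6, 95, 89, 77]
Insert 6: [3, 6, 6, 65, 95, 89, 77]
Insert 95: [3, 6, 6, 65, 95, 89, 77]
Insert 89: [3, 6, 6, 65, 89, 95, 77]
Insert 77: [3, 6, 6, 65, 77, 89, 95]

Sorted: [3, 6, 6, 65, 77, 89, 95]


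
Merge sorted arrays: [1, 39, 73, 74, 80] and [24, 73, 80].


Take 1 from A
Take 24 from B
Take 39 from A
Take 73 from A
Take 73 from B
Take 74 from A
Take 80 from A

Merged: [1, 24, 39, 73, 73, 74, 80, 80]


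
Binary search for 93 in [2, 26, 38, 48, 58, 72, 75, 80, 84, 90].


Step 1: lo=0, hi=9, mid=4, val=58
Step 2: lo=5, hi=9, mid=7, val=80
Step 3: lo=8, hi=9, mid=8, val=84
Step 4: lo=9, hi=9, mid=9, val=90

Not found


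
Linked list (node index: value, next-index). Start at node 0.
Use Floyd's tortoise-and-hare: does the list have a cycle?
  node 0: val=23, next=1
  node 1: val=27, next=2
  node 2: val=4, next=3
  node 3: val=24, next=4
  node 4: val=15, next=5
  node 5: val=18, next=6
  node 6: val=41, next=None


Floyd's tortoise (slow, +1) and hare (fast, +2):
  init: slow=0, fast=0
  step 1: slow=1, fast=2
  step 2: slow=2, fast=4
  step 3: slow=3, fast=6
  step 4: fast -> None, no cycle

Cycle: no


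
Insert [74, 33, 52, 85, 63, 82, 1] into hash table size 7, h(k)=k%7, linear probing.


Insert 74: h=4 -> slot 4
Insert 33: h=5 -> slot 5
Insert 52: h=3 -> slot 3
Insert 85: h=1 -> slot 1
Insert 63: h=0 -> slot 0
Insert 82: h=5, 1 probes -> slot 6
Insert 1: h=1, 1 probes -> slot 2

Table: [63, 85, 1, 52, 74, 33, 82]


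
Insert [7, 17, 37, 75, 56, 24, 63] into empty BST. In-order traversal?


Insert 7: root
Insert 17: R from 7
Insert 37: R from 7 -> R from 17
Insert 75: R from 7 -> R from 17 -> R from 37
Insert 56: R from 7 -> R from 17 -> R from 37 -> L from 75
Insert 24: R from 7 -> R from 17 -> L from 37
Insert 63: R from 7 -> R from 17 -> R from 37 -> L from 75 -> R from 56

In-order: [7, 17, 24, 37, 56, 63, 75]


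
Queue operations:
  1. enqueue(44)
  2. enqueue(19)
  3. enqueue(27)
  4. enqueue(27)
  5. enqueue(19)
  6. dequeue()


enqueue(44) -> [44]
enqueue(19) -> [44, 19]
enqueue(27) -> [44, 19, 27]
enqueue(27) -> [44, 19, 27, 27]
enqueue(19) -> [44, 19, 27, 27, 19]
dequeue()->44, [19, 27, 27, 19]

Final queue: [19, 27, 27, 19]


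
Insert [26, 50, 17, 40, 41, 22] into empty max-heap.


Insert 26: [26]
Insert 50: [50, 26]
Insert 17: [50, 26, 17]
Insert 40: [50, 40, 17, 26]
Insert 41: [50, 41, 17, 26, 40]
Insert 22: [50, 41, 22, 26, 40, 17]

Final heap: [50, 41, 22, 26, 40, 17]


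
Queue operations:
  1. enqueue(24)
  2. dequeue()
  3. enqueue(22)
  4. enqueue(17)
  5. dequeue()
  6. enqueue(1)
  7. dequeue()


enqueue(24) -> [24]
dequeue()->24, []
enqueue(22) -> [22]
enqueue(17) -> [22, 17]
dequeue()->22, [17]
enqueue(1) -> [17, 1]
dequeue()->17, [1]

Final queue: [1]


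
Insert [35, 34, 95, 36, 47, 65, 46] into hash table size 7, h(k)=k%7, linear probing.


Insert 35: h=0 -> slot 0
Insert 34: h=6 -> slot 6
Insert 95: h=4 -> slot 4
Insert 36: h=1 -> slot 1
Insert 47: h=5 -> slot 5
Insert 65: h=2 -> slot 2
Insert 46: h=4, 6 probes -> slot 3

Table: [35, 36, 65, 46, 95, 47, 34]


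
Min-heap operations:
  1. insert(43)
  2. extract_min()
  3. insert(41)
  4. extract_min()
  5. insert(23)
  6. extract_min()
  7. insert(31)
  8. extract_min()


insert(43) -> [43]
extract_min()->43, []
insert(41) -> [41]
extract_min()->41, []
insert(23) -> [23]
extract_min()->23, []
insert(31) -> [31]
extract_min()->31, []

Final heap: []
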